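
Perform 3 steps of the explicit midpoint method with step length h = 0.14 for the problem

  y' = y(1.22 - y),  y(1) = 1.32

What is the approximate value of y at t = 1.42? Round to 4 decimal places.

1.2782

Midpoint: k1 = f(t_n, y_n); k2 = f(t_n + h/2, y_n + (h/2)·k1); y_{n+1} = y_n + h·k2.
t=1.000000, y=1.320000:
  k1 = f(1.000000, 1.320000) = -0.132000
  k2 = f(1.070000, 1.310760) = -0.118965
  y ← 1.320000 + 0.14·(-0.118965) = 1.303345
t=1.140000, y=1.303345:
  k1 = f(1.140000, 1.303345) = -0.108627
  k2 = f(1.210000, 1.295741) = -0.098141
  y ← 1.303345 + 0.14·(-0.098141) = 1.289605
t=1.280000, y=1.289605:
  k1 = f(1.280000, 1.289605) = -0.089763
  k2 = f(1.350000, 1.283322) = -0.081262
  y ← 1.289605 + 0.14·(-0.081262) = 1.278229
y(1.42) ≈ 1.2782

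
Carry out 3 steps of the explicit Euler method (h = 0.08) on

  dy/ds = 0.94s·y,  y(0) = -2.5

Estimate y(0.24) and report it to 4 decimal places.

-2.5453

Euler: y_{n+1} = y_n + h·f(s_n, y_n).
s=0.000000, y=-2.500000: f=0.000000 → y ← -2.500000 + 0.08·0.000000 = -2.500000
s=0.080000, y=-2.500000: f=-0.188000 → y ← -2.500000 + 0.08·(-0.188000) = -2.515040
s=0.160000, y=-2.515040: f=-0.378262 → y ← -2.515040 + 0.08·(-0.378262) = -2.545301
y(0.24) ≈ -2.5453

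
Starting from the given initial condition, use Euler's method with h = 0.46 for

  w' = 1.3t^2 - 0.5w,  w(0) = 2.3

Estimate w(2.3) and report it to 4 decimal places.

3.8819

Euler: w_{n+1} = w_n + h·f(t_n, w_n).
t=0.000000, w=2.300000: f=-1.150000 → w ← 2.300000 + 0.46·(-1.150000) = 1.771000
t=0.460000, w=1.771000: f=-0.610420 → w ← 1.771000 + 0.46·(-0.610420) = 1.490207
t=0.920000, w=1.490207: f=0.355217 → w ← 1.490207 + 0.46·0.355217 = 1.653606
t=1.380000, w=1.653606: f=1.648917 → w ← 1.653606 + 0.46·1.648917 = 2.412108
t=1.840000, w=2.412108: f=3.195226 → w ← 2.412108 + 0.46·3.195226 = 3.881912
w(2.3) ≈ 3.8819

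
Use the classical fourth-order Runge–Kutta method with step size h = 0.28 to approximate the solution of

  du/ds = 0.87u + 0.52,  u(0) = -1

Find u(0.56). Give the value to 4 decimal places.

RK4: k1 = f(s_n, u_n); k2 = f(s_n + h/2, u_n + (h/2)·k1); k3 = f(s_n + h/2, u_n + (h/2)·k2); k4 = f(s_n + h, u_n + h·k3); u_{n+1} = u_n + (h/6)·(k1 + 2k2 + 2k3 + k4).
s=0.000000, u=-1.000000:
  k1 = f(0.000000, -1.000000) = -0.350000
  k2 = f(0.140000, -1.049000) = -0.392630
  k3 = f(0.140000, -1.054968) = -0.397822
  k4 = f(0.280000, -1.111390) = -0.446910
  u ← -1.000000 + (0.28/6)·(k1 + 2k2 + 2k3 + k4) = -1.110965
s=0.280000, u=-1.110965:
  k1 = f(0.280000, -1.110965) = -0.446539
  k2 = f(0.420000, -1.173480) = -0.500928
  k3 = f(0.420000, -1.181095) = -0.507552
  k4 = f(0.560000, -1.253079) = -0.570179
  u ← -1.110965 + (0.28/6)·(k1 + 2k2 + 2k3 + k4) = -1.252536
u(0.56) ≈ -1.2525

-1.2525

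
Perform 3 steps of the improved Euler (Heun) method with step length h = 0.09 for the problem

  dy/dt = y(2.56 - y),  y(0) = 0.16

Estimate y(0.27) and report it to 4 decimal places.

Heun: k1 = f(t_n, y_n); k2 = f(t_n + h, y_n + h·k1); y_{n+1} = y_n + (h/2)·(k1 + k2).
t=0.000000, y=0.160000:
  k1 = f(0.000000, 0.160000) = 0.384000
  k2 = f(0.090000, 0.194560) = 0.460220
  y ← 0.160000 + (0.09/2)·(0.384000 + 0.460220) = 0.197990
t=0.090000, y=0.197990:
  k1 = f(0.090000, 0.197990) = 0.467654
  k2 = f(0.180000, 0.240079) = 0.556964
  y ← 0.197990 + (0.09/2)·(0.467654 + 0.556964) = 0.244098
t=0.180000, y=0.244098:
  k1 = f(0.180000, 0.244098) = 0.565306
  k2 = f(0.270000, 0.294975) = 0.668126
  y ← 0.244098 + (0.09/2)·(0.565306 + 0.668126) = 0.299602
y(0.27) ≈ 0.2996

0.2996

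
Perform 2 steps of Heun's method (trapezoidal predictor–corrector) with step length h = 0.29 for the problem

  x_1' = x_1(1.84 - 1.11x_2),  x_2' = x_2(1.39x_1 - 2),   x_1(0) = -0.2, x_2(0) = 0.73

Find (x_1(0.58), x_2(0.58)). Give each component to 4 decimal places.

Heun on (x_1,x_2): k1 = f(t_n, state_n); k2 = f(t_n + h, state_n + h·k1); state_{n+1} = state_n + (h/2)·(k1 + k2).
0.000000: (-0.200000, 0.730000)
  k1 = (-0.205940, -1.662940)
  predictor → (-0.259723, 0.247747)
  k2 = (-0.406466, -0.584935)
  → (-0.288799, 0.404058)
0.290000: (-0.288799, 0.404058)
  k1 = (-0.401862, -0.970317)
  predictor → (-0.405339, 0.122666)
  k2 = (-0.690633, -0.314445)
  → (-0.447211, 0.217768)
(x_1(0.58), x_2(0.58)) ≈ (-0.4472, 0.2178)

-0.4472, 0.2178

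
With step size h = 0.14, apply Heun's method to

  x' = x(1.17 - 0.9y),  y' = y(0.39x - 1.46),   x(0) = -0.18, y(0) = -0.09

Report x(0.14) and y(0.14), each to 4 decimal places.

-0.2140, -0.0727

Heun on (x,y): k1 = f(t_n, state_n); k2 = f(t_n + h, state_n + h·k1); state_{n+1} = state_n + (h/2)·(k1 + k2).
0.000000: (-0.180000, -0.090000)
  k1 = (-0.225180, 0.137718)
  predictor → (-0.211525, -0.070719)
  k2 = (-0.260948, 0.109084)
  → (-0.214029, -0.072724)
(x(0.14), y(0.14)) ≈ (-0.2140, -0.0727)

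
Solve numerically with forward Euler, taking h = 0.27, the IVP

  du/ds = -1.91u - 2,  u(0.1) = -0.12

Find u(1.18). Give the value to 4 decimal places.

-0.9961

Euler: u_{n+1} = u_n + h·f(s_n, u_n).
s=0.100000, u=-0.120000: f=-1.770800 → u ← -0.120000 + 0.27·(-1.770800) = -0.598116
s=0.370000, u=-0.598116: f=-0.857598 → u ← -0.598116 + 0.27·(-0.857598) = -0.829668
s=0.640000, u=-0.829668: f=-0.415335 → u ← -0.829668 + 0.27·(-0.415335) = -0.941808
s=0.910000, u=-0.941808: f=-0.201147 → u ← -0.941808 + 0.27·(-0.201147) = -0.996118
u(1.18) ≈ -0.9961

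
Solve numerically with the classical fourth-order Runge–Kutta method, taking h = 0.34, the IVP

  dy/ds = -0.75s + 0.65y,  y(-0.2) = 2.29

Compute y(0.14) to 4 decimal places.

RK4: k1 = f(s_n, y_n); k2 = f(s_n + h/2, y_n + (h/2)·k1); k3 = f(s_n + h/2, y_n + (h/2)·k2); k4 = f(s_n + h, y_n + h·k3); y_{n+1} = y_n + (h/6)·(k1 + 2k2 + 2k3 + k4).
s=-0.200000, y=2.290000:
  k1 = f(-0.200000, 2.290000) = 1.638500
  k2 = f(-0.030000, 2.568545) = 1.692054
  k3 = f(-0.030000, 2.577649) = 1.697972
  k4 = f(0.140000, 2.867310) = 1.758752
  y ← 2.290000 + (0.34/6)·(k1 + 2k2 + 2k3 + k4) = 2.866714
y(0.14) ≈ 2.8667

2.8667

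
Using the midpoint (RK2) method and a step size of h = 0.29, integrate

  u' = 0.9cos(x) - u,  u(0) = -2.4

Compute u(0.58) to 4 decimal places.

Midpoint: k1 = f(x_n, u_n); k2 = f(x_n + h/2, u_n + (h/2)·k1); u_{n+1} = u_n + h·k2.
x=0.000000, u=-2.400000:
  k1 = f(0.000000, -2.400000) = 3.300000
  k2 = f(0.145000, -1.921500) = 2.812055
  u ← -2.400000 + 0.29·2.812055 = -1.584504
x=0.290000, u=-1.584504:
  k1 = f(0.290000, -1.584504) = 2.446923
  k2 = f(0.435000, -1.229700) = 2.045883
  u ← -1.584504 + 0.29·2.045883 = -0.991198
u(0.58) ≈ -0.9912

-0.9912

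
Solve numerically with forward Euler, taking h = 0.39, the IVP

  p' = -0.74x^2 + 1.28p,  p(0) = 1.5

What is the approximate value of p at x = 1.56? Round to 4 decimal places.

6.8206

Euler: p_{n+1} = p_n + h·f(x_n, p_n).
x=0.000000, p=1.500000: f=1.920000 → p ← 1.500000 + 0.39·1.920000 = 2.248800
x=0.390000, p=2.248800: f=2.765910 → p ← 2.248800 + 0.39·2.765910 = 3.327505
x=0.780000, p=3.327505: f=3.808990 → p ← 3.327505 + 0.39·3.808990 = 4.813011
x=1.170000, p=4.813011: f=5.147668 → p ← 4.813011 + 0.39·5.147668 = 6.820602
p(1.56) ≈ 6.8206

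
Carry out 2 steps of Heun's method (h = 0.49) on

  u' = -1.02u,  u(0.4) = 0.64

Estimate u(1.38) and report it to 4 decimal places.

0.2501

Heun: k1 = f(t_n, u_n); k2 = f(t_n + h, u_n + h·k1); u_{n+1} = u_n + (h/2)·(k1 + k2).
t=0.400000, u=0.640000:
  k1 = f(0.400000, 0.640000) = -0.652800
  k2 = f(0.890000, 0.320128) = -0.326531
  u ← 0.640000 + (0.49/2)·(-0.652800 + (-0.326531)) = 0.400064
t=0.890000, u=0.400064:
  k1 = f(0.890000, 0.400064) = -0.408065
  k2 = f(1.380000, 0.200112) = -0.204114
  u ← 0.400064 + (0.49/2)·(-0.408065 + (-0.204114)) = 0.250080
u(1.38) ≈ 0.2501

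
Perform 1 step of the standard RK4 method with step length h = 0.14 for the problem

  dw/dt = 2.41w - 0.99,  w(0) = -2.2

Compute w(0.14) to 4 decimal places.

-3.2476

RK4: k1 = f(t_n, w_n); k2 = f(t_n + h/2, w_n + (h/2)·k1); k3 = f(t_n + h/2, w_n + (h/2)·k2); k4 = f(t_n + h, w_n + h·k3); w_{n+1} = w_n + (h/6)·(k1 + 2k2 + 2k3 + k4).
t=0.000000, w=-2.200000:
  k1 = f(0.000000, -2.200000) = -6.292000
  k2 = f(0.070000, -2.640440) = -7.353460
  k3 = f(0.070000, -2.714742) = -7.532529
  k4 = f(0.140000, -3.254554) = -8.833475
  w ← -2.200000 + (0.14/6)·(k1 + 2k2 + 2k3 + k4) = -3.247607
w(0.14) ≈ -3.2476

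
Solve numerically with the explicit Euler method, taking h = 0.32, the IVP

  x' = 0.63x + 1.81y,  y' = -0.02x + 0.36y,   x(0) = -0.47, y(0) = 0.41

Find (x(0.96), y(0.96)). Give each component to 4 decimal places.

Euler on (x,y): x_{n+1} = x_n + h·x', y_{n+1} = y_n + h·y'.
0.000000: (-0.470000, 0.410000); f=(0.446000, 0.157000) → (-0.327280, 0.460240)
0.320000: (-0.327280, 0.460240); f=(0.626848, 0.172232) → (-0.126689, 0.515354)
0.640000: (-0.126689, 0.515354); f=(0.852977, 0.188061) → (0.146264, 0.575534)
(x(0.96), y(0.96)) ≈ (0.1463, 0.5755)

0.1463, 0.5755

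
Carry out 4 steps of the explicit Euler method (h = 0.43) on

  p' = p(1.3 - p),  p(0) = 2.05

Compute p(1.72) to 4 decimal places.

1.3066

Euler: p_{n+1} = p_n + h·f(t_n, p_n).
t=0.000000, p=2.050000: f=-1.537500 → p ← 2.050000 + 0.43·(-1.537500) = 1.388875
t=0.430000, p=1.388875: f=-0.123436 → p ← 1.388875 + 0.43·(-0.123436) = 1.335797
t=0.860000, p=1.335797: f=-0.047818 → p ← 1.335797 + 0.43·(-0.047818) = 1.315236
t=1.290000, p=1.315236: f=-0.020038 → p ← 1.315236 + 0.43·(-0.020038) = 1.306619
p(1.72) ≈ 1.3066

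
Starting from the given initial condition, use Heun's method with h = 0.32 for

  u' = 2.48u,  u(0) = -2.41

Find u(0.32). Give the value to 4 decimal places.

-5.0815

Heun: k1 = f(x_n, u_n); k2 = f(x_n + h, u_n + h·k1); u_{n+1} = u_n + (h/2)·(k1 + k2).
x=0.000000, u=-2.410000:
  k1 = f(0.000000, -2.410000) = -5.976800
  k2 = f(0.320000, -4.322576) = -10.719988
  u ← -2.410000 + (0.32/2)·(-5.976800 + (-10.719988)) = -5.081486
u(0.32) ≈ -5.0815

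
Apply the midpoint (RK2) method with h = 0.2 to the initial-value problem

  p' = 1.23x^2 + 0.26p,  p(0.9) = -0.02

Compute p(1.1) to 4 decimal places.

0.2301

Midpoint: k1 = f(x_n, p_n); k2 = f(x_n + h/2, p_n + (h/2)·k1); p_{n+1} = p_n + h·k2.
x=0.900000, p=-0.020000:
  k1 = f(0.900000, -0.020000) = 0.991100
  k2 = f(1.000000, 0.079110) = 1.250569
  p ← -0.020000 + 0.2·1.250569 = 0.230114
p(1.1) ≈ 0.2301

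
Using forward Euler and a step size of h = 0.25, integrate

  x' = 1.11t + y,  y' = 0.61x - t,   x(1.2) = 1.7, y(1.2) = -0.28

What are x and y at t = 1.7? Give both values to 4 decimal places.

2.2852, -0.3839

Euler on (x,y): x_{n+1} = x_n + h·x', y_{n+1} = y_n + h·y'.
1.200000: (1.700000, -0.280000); f=(1.052000, -0.163000) → (1.963000, -0.320750)
1.450000: (1.963000, -0.320750); f=(1.288750, -0.252570) → (2.285188, -0.383893)
(x(1.7), y(1.7)) ≈ (2.2852, -0.3839)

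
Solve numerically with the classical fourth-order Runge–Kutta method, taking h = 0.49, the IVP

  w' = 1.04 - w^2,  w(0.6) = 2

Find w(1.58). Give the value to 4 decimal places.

1.1174

RK4: k1 = f(t_n, w_n); k2 = f(t_n + h/2, w_n + (h/2)·k1); k3 = f(t_n + h/2, w_n + (h/2)·k2); k4 = f(t_n + h, w_n + h·k3); w_{n+1} = w_n + (h/6)·(k1 + 2k2 + 2k3 + k4).
t=0.600000, w=2.000000:
  k1 = f(0.600000, 2.000000) = -2.960000
  k2 = f(0.845000, 1.274800) = -0.585115
  k3 = f(0.845000, 1.856647) = -2.407137
  k4 = f(1.090000, 0.820503) = 0.366775
  w ← 2.000000 + (0.49/6)·(k1 + 2k2 + 2k3 + k4) = 1.299485
t=1.090000, w=1.299485:
  k1 = f(1.090000, 1.299485) = -0.648662
  k2 = f(1.335000, 1.140563) = -0.260884
  k3 = f(1.335000, 1.235569) = -0.486630
  k4 = f(1.580000, 1.061037) = -0.085799
  w ← 1.299485 + (0.49/6)·(k1 + 2k2 + 2k3 + k4) = 1.117410
w(1.58) ≈ 1.1174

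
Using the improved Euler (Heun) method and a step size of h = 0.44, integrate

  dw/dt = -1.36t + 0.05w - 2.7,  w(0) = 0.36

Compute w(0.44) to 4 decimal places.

Heun: k1 = f(t_n, w_n); k2 = f(t_n + h, w_n + h·k1); w_{n+1} = w_n + (h/2)·(k1 + k2).
t=0.000000, w=0.360000:
  k1 = f(0.000000, 0.360000) = -2.682000
  k2 = f(0.440000, -0.820080) = -3.339404
  w ← 0.360000 + (0.44/2)·(-2.682000 + (-3.339404)) = -0.964709
w(0.44) ≈ -0.9647

-0.9647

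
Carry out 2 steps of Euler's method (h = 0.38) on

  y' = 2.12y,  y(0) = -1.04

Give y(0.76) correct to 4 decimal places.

-3.3906

Euler: y_{n+1} = y_n + h·f(s_n, y_n).
s=0.000000, y=-1.040000: f=-2.204800 → y ← -1.040000 + 0.38·(-2.204800) = -1.877824
s=0.380000, y=-1.877824: f=-3.980987 → y ← -1.877824 + 0.38·(-3.980987) = -3.390599
y(0.76) ≈ -3.3906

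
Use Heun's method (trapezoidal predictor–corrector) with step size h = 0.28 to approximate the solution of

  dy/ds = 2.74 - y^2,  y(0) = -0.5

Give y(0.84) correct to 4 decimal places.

Heun: k1 = f(s_n, y_n); k2 = f(s_n + h, y_n + h·k1); y_{n+1} = y_n + (h/2)·(k1 + k2).
s=0.000000, y=-0.500000:
  k1 = f(0.000000, -0.500000) = 2.490000
  k2 = f(0.280000, 0.197200) = 2.701112
  y ← -0.500000 + (0.28/2)·(2.490000 + 2.701112) = 0.226756
s=0.280000, y=0.226756:
  k1 = f(0.280000, 0.226756) = 2.688582
  k2 = f(0.560000, 0.979559) = 1.780465
  y ← 0.226756 + (0.28/2)·(2.688582 + 1.780465) = 0.852422
s=0.560000, y=0.852422:
  k1 = f(0.560000, 0.852422) = 2.013376
  k2 = f(0.840000, 1.416168) = 0.734469
  y ← 0.852422 + (0.28/2)·(2.013376 + 0.734469) = 1.237121
y(0.84) ≈ 1.2371

1.2371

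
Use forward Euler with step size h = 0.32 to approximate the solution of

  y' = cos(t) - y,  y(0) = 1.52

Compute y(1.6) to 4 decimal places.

Euler: y_{n+1} = y_n + h·f(t_n, y_n).
t=0.000000, y=1.520000: f=-0.520000 → y ← 1.520000 + 0.32·(-0.520000) = 1.353600
t=0.320000, y=1.353600: f=-0.404365 → y ← 1.353600 + 0.32·(-0.404365) = 1.224203
t=0.640000, y=1.224203: f=-0.422108 → y ← 1.224203 + 0.32·(-0.422108) = 1.089129
t=0.960000, y=1.089129: f=-0.515609 → y ← 1.089129 + 0.32·(-0.515609) = 0.924134
t=1.280000, y=0.924134: f=-0.637419 → y ← 0.924134 + 0.32·(-0.637419) = 0.720160
y(1.6) ≈ 0.7202

0.7202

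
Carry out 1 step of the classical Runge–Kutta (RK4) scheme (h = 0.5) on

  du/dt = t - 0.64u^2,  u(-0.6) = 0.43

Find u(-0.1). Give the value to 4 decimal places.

RK4: k1 = f(t_n, u_n); k2 = f(t_n + h/2, u_n + (h/2)·k1); k3 = f(t_n + h/2, u_n + (h/2)·k2); k4 = f(t_n + h, u_n + h·k3); u_{n+1} = u_n + (h/6)·(k1 + 2k2 + 2k3 + k4).
t=-0.600000, u=0.430000:
  k1 = f(-0.600000, 0.430000) = -0.718336
  k2 = f(-0.350000, 0.250416) = -0.390133
  k3 = f(-0.350000, 0.332467) = -0.420742
  k4 = f(-0.100000, 0.219629) = -0.130872
  u ← 0.430000 + (0.5/6)·(k1 + 2k2 + 2k3 + k4) = 0.224087
u(-0.1) ≈ 0.2241

0.2241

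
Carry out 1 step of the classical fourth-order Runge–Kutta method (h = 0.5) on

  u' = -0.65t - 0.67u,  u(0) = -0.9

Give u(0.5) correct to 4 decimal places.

-0.7168

RK4: k1 = f(t_n, u_n); k2 = f(t_n + h/2, u_n + (h/2)·k1); k3 = f(t_n + h/2, u_n + (h/2)·k2); k4 = f(t_n + h, u_n + h·k3); u_{n+1} = u_n + (h/6)·(k1 + 2k2 + 2k3 + k4).
t=0.000000, u=-0.900000:
  k1 = f(0.000000, -0.900000) = 0.603000
  k2 = f(0.250000, -0.749250) = 0.339498
  k3 = f(0.250000, -0.815126) = 0.383634
  k4 = f(0.500000, -0.708183) = 0.149483
  u ← -0.900000 + (0.5/6)·(k1 + 2k2 + 2k3 + k4) = -0.716771
u(0.5) ≈ -0.7168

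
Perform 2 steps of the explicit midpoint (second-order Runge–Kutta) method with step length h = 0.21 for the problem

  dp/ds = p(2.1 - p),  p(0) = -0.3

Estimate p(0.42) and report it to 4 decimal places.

-0.8566

Midpoint: k1 = f(s_n, p_n); k2 = f(s_n + h/2, p_n + (h/2)·k1); p_{n+1} = p_n + h·k2.
s=0.000000, p=-0.300000:
  k1 = f(0.000000, -0.300000) = -0.720000
  k2 = f(0.105000, -0.375600) = -0.929835
  p ← -0.300000 + 0.21·(-0.929835) = -0.495265
s=0.210000, p=-0.495265:
  k1 = f(0.210000, -0.495265) = -1.285345
  k2 = f(0.315000, -0.630227) = -1.720662
  p ← -0.495265 + 0.21·(-1.720662) = -0.856604
p(0.42) ≈ -0.8566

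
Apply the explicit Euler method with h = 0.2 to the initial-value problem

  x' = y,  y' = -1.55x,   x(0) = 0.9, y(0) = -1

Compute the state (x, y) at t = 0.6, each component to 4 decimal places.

0.1450, -1.6337

Euler on (x,y): x_{n+1} = x_n + h·x', y_{n+1} = y_n + h·y'.
0.000000: (0.900000, -1.000000); f=(-1.000000, -1.395000) → (0.700000, -1.279000)
0.200000: (0.700000, -1.279000); f=(-1.279000, -1.085000) → (0.444200, -1.496000)
0.400000: (0.444200, -1.496000); f=(-1.496000, -0.688510) → (0.145000, -1.633702)
(x(0.6), y(0.6)) ≈ (0.1450, -1.6337)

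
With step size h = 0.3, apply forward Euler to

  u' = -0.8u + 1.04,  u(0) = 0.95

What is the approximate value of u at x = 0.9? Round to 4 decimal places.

1.1464

Euler: u_{n+1} = u_n + h·f(x_n, u_n).
x=0.000000, u=0.950000: f=0.280000 → u ← 0.950000 + 0.3·0.280000 = 1.034000
x=0.300000, u=1.034000: f=0.212800 → u ← 1.034000 + 0.3·0.212800 = 1.097840
x=0.600000, u=1.097840: f=0.161728 → u ← 1.097840 + 0.3·0.161728 = 1.146358
u(0.9) ≈ 1.1464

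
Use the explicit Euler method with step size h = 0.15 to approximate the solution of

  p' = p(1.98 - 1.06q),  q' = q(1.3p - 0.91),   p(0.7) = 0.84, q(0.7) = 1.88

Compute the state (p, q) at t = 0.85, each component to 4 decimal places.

0.8384, 1.9313

Euler on (p,q): p_{n+1} = p_n + h·p', q_{n+1} = q_n + h·q'.
0.700000: (0.840000, 1.880000); f=(-0.010752, 0.342160) → (0.838387, 1.931324)
(p(0.85), q(0.85)) ≈ (0.8384, 1.9313)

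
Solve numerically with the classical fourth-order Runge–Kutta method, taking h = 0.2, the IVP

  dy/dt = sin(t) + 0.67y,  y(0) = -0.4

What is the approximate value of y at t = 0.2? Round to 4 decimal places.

-0.4365

RK4: k1 = f(t_n, y_n); k2 = f(t_n + h/2, y_n + (h/2)·k1); k3 = f(t_n + h/2, y_n + (h/2)·k2); k4 = f(t_n + h, y_n + h·k3); y_{n+1} = y_n + (h/6)·(k1 + 2k2 + 2k3 + k4).
t=0.000000, y=-0.400000:
  k1 = f(0.000000, -0.400000) = -0.268000
  k2 = f(0.100000, -0.426800) = -0.186123
  k3 = f(0.100000, -0.418612) = -0.180637
  k4 = f(0.200000, -0.436127) = -0.093536
  y ← -0.400000 + (0.2/6)·(k1 + 2k2 + 2k3 + k4) = -0.436502
y(0.2) ≈ -0.4365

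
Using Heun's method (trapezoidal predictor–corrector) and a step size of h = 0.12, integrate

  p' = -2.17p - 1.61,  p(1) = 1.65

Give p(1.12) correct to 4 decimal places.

1.1082

Heun: k1 = f(t_n, p_n); k2 = f(t_n + h, p_n + h·k1); p_{n+1} = p_n + (h/2)·(k1 + k2).
t=1.000000, p=1.650000:
  k1 = f(1.000000, 1.650000) = -5.190500
  k2 = f(1.120000, 1.027140) = -3.838894
  p ← 1.650000 + (0.12/2)·(-5.190500 + (-3.838894)) = 1.108236
p(1.12) ≈ 1.1082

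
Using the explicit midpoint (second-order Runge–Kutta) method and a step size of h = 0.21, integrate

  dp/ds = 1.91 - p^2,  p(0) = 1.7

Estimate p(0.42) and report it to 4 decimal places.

Midpoint: k1 = f(s_n, p_n); k2 = f(s_n + h/2, p_n + (h/2)·k1); p_{n+1} = p_n + h·k2.
s=0.000000, p=1.700000:
  k1 = f(0.000000, 1.700000) = -0.980000
  k2 = f(0.105000, 1.597100) = -0.640728
  p ← 1.700000 + 0.21·(-0.640728) = 1.565447
s=0.210000, p=1.565447:
  k1 = f(0.210000, 1.565447) = -0.540624
  k2 = f(0.315000, 1.508681) = -0.366120
  p ← 1.565447 + 0.21·(-0.366120) = 1.488562
p(0.42) ≈ 1.4886

1.4886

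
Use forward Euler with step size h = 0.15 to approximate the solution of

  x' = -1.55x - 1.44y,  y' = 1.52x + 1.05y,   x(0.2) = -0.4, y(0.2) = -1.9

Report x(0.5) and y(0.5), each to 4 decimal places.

0.5741, -2.6276

Euler on (x,y): x_{n+1} = x_n + h·x', y_{n+1} = y_n + h·y'.
0.200000: (-0.400000, -1.900000); f=(3.356000, -2.603000) → (0.103400, -2.290450)
0.350000: (0.103400, -2.290450); f=(3.137978, -2.247804) → (0.574097, -2.627621)
(x(0.5), y(0.5)) ≈ (0.5741, -2.6276)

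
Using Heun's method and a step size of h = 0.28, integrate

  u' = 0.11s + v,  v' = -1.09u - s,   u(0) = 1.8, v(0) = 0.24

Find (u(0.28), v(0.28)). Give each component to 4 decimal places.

Heun on (u,v): k1 = f(s_n, state_n); k2 = f(s_n + h, state_n + h·k1); state_{n+1} = state_n + (h/2)·(k1 + k2).
0.000000: (1.800000, 0.240000)
  k1 = (0.240000, -1.962000)
  predictor → (1.867200, -0.309360)
  k2 = (-0.278560, -2.315248)
  → (1.794602, -0.358815)
(u(0.28), v(0.28)) ≈ (1.7946, -0.3588)

1.7946, -0.3588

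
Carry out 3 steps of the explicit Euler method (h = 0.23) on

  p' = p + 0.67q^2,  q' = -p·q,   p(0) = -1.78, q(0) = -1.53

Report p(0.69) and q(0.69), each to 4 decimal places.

-0.4391, -4.1432

Euler on (p,q): p_{n+1} = p_n + h·p', q_{n+1} = q_n + h·q'.
0.000000: (-1.780000, -1.530000); f=(-0.211597, -2.723400) → (-1.828667, -2.156382)
0.230000: (-1.828667, -2.156382); f=(1.286822, -3.943305) → (-1.532698, -3.063342)
0.460000: (-1.532698, -3.063342); f=(4.754626, -4.695180) → (-0.439134, -4.143234)
(p(0.69), q(0.69)) ≈ (-0.4391, -4.1432)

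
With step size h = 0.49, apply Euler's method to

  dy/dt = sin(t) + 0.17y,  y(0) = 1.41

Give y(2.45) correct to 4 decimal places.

3.8558

Euler: y_{n+1} = y_n + h·f(t_n, y_n).
t=0.000000, y=1.410000: f=0.239700 → y ← 1.410000 + 0.49·0.239700 = 1.527453
t=0.490000, y=1.527453: f=0.730293 → y ← 1.527453 + 0.49·0.730293 = 1.885297
t=0.980000, y=1.885297: f=1.150998 → y ← 1.885297 + 0.49·1.150998 = 2.449285
t=1.470000, y=2.449285: f=1.411303 → y ← 2.449285 + 0.49·1.411303 = 3.140824
t=1.960000, y=3.140824: f=1.459152 → y ← 3.140824 + 0.49·1.459152 = 3.855808
y(2.45) ≈ 3.8558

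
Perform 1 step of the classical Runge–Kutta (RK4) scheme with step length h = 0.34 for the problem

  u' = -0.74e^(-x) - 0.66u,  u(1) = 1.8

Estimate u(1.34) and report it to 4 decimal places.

1.3684

RK4: k1 = f(x_n, u_n); k2 = f(x_n + h/2, u_n + (h/2)·k1); k3 = f(x_n + h/2, u_n + (h/2)·k2); k4 = f(x_n + h, u_n + h·k3); u_{n+1} = u_n + (h/6)·(k1 + 2k2 + 2k3 + k4).
x=1.000000, u=1.800000:
  k1 = f(1.000000, 1.800000) = -1.460231
  k2 = f(1.170000, 1.551761) = -1.253834
  k3 = f(1.170000, 1.586848) = -1.276991
  k4 = f(1.340000, 1.365823) = -1.095209
  u ← 1.800000 + (0.34/6)·(k1 + 2k2 + 2k3 + k4) = 1.368365
u(1.34) ≈ 1.3684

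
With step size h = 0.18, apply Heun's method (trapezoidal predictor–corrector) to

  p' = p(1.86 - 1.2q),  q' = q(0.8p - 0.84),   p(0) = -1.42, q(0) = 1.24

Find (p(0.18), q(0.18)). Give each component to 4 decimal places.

Heun on (p,q): k1 = f(t_n, state_n); k2 = f(t_n + h, state_n + h·k1); state_{n+1} = state_n + (h/2)·(k1 + k2).
0.000000: (-1.420000, 1.240000)
  k1 = (-0.528240, -2.450240)
  predictor → (-1.515083, 0.798957)
  k2 = (-1.365472, -1.639513)
  → (-1.590434, 0.871922)
(p(0.18), q(0.18)) ≈ (-1.5904, 0.8719)

-1.5904, 0.8719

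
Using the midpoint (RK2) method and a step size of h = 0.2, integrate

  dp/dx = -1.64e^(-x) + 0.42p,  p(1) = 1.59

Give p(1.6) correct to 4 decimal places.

1.7317

Midpoint: k1 = f(x_n, p_n); k2 = f(x_n + h/2, p_n + (h/2)·k1); p_{n+1} = p_n + h·k2.
x=1.000000, p=1.590000:
  k1 = f(1.000000, 1.590000) = 0.064478
  k2 = f(1.100000, 1.596448) = 0.124599
  p ← 1.590000 + 0.2·0.124599 = 1.614920
x=1.200000, p=1.614920:
  k1 = f(1.200000, 1.614920) = 0.184308
  k2 = f(1.300000, 1.633351) = 0.239055
  p ← 1.614920 + 0.2·0.239055 = 1.662731
x=1.400000, p=1.662731:
  k1 = f(1.400000, 1.662731) = 0.293928
  k2 = f(1.500000, 1.692124) = 0.344759
  p ← 1.662731 + 0.2·0.344759 = 1.731683
p(1.6) ≈ 1.7317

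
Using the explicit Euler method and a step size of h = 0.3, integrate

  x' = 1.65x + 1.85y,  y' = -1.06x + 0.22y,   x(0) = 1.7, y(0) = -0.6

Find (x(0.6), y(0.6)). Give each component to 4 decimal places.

Euler on (x,y): x_{n+1} = x_n + h·x', y_{n+1} = y_n + h·y'.
0.000000: (1.700000, -0.600000); f=(1.695000, -1.934000) → (2.208500, -1.180200)
0.300000: (2.208500, -1.180200); f=(1.460655, -2.600654) → (2.646696, -1.960396)
(x(0.6), y(0.6)) ≈ (2.6467, -1.9604)

2.6467, -1.9604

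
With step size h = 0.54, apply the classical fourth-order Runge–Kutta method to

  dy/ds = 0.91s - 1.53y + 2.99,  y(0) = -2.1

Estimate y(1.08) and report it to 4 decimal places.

RK4: k1 = f(s_n, y_n); k2 = f(s_n + h/2, y_n + (h/2)·k1); k3 = f(s_n + h/2, y_n + (h/2)·k2); k4 = f(s_n + h, y_n + h·k3); y_{n+1} = y_n + (h/6)·(k1 + 2k2 + 2k3 + k4).
s=0.000000, y=-2.100000:
  k1 = f(0.000000, -2.100000) = 6.203000
  k2 = f(0.270000, -0.425190) = 3.886241
  k3 = f(0.270000, -1.050715) = 4.843294
  k4 = f(0.540000, 0.515379) = 2.692871
  y ← -2.100000 + (0.54/6)·(k1 + 2k2 + 2k3 + k4) = 0.271945
s=0.540000, y=0.271945:
  k1 = f(0.540000, 0.271945) = 3.065325
  k2 = f(0.810000, 1.099582) = 2.044739
  k3 = f(0.810000, 0.824024) = 2.466343
  k4 = f(1.080000, 1.603770) = 1.519032
  y ← 0.271945 + (0.54/6)·(k1 + 2k2 + 2k3 + k4) = 1.496532
y(1.08) ≈ 1.4965

1.4965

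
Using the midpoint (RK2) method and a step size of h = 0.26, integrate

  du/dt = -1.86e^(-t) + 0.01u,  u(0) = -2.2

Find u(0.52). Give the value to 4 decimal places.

Midpoint: k1 = f(t_n, u_n); k2 = f(t_n + h/2, u_n + (h/2)·k1); u_{n+1} = u_n + h·k2.
t=0.000000, u=-2.200000:
  k1 = f(0.000000, -2.200000) = -1.882000
  k2 = f(0.130000, -2.444660) = -1.657704
  u ← -2.200000 + 0.26·(-1.657704) = -2.631003
t=0.260000, u=-2.631003:
  k1 = f(0.260000, -2.631003) = -1.460466
  k2 = f(0.390000, -2.820864) = -1.287534
  u ← -2.631003 + 0.26·(-1.287534) = -2.965762
u(0.52) ≈ -2.9658

-2.9658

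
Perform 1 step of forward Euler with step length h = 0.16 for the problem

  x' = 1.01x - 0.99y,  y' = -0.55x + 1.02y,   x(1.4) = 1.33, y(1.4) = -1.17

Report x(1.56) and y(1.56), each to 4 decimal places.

Euler on (x,y): x_{n+1} = x_n + h·x', y_{n+1} = y_n + h·y'.
1.400000: (1.330000, -1.170000); f=(2.501600, -1.924900) → (1.730256, -1.477984)
(x(1.56), y(1.56)) ≈ (1.7303, -1.4780)

1.7303, -1.4780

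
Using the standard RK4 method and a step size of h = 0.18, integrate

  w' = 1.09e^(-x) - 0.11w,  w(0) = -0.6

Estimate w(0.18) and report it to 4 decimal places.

-0.4105

RK4: k1 = f(x_n, w_n); k2 = f(x_n + h/2, w_n + (h/2)·k1); k3 = f(x_n + h/2, w_n + (h/2)·k2); k4 = f(x_n + h, w_n + h·k3); w_{n+1} = w_n + (h/6)·(k1 + 2k2 + 2k3 + k4).
x=0.000000, w=-0.600000:
  k1 = f(0.000000, -0.600000) = 1.156000
  k2 = f(0.090000, -0.495960) = 1.050741
  k3 = f(0.090000, -0.505433) = 1.051783
  k4 = f(0.180000, -0.410679) = 0.955619
  w ← -0.600000 + (0.18/6)·(k1 + 2k2 + 2k3 + k4) = -0.410500
w(0.18) ≈ -0.4105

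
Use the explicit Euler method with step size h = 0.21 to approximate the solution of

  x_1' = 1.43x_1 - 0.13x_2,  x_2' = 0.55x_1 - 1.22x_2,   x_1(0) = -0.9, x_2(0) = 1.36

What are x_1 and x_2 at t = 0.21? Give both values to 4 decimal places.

-1.2074, 0.9076

Euler on (x_1,x_2): x_1_{n+1} = x_1_n + h·x_1', x_2_{n+1} = x_2_n + h·x_2'.
0.000000: (-0.900000, 1.360000); f=(-1.463800, -2.154200) → (-1.207398, 0.907618)
(x_1(0.21), x_2(0.21)) ≈ (-1.2074, 0.9076)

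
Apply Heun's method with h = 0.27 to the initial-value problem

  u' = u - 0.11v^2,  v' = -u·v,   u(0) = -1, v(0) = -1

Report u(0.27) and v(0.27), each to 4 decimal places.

Heun on (u,v): k1 = f(t_n, state_n); k2 = f(t_n + h, state_n + h·k1); state_{n+1} = state_n + (h/2)·(k1 + k2).
0.000000: (-1.000000, -1.000000)
  k1 = (-1.110000, -1.000000)
  predictor → (-1.299700, -1.270000)
  k2 = (-1.477119, -1.650619)
  → (-1.349261, -1.357834)
(u(0.27), v(0.27)) ≈ (-1.3493, -1.3578)

-1.3493, -1.3578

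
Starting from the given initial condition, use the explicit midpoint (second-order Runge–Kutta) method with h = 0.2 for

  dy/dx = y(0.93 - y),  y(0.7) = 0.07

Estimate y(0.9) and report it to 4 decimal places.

0.0830

Midpoint: k1 = f(x_n, y_n); k2 = f(x_n + h/2, y_n + (h/2)·k1); y_{n+1} = y_n + h·k2.
x=0.700000, y=0.070000:
  k1 = f(0.700000, 0.070000) = 0.060200
  k2 = f(0.800000, 0.076020) = 0.064920
  y ← 0.070000 + 0.2·0.064920 = 0.082984
y(0.9) ≈ 0.0830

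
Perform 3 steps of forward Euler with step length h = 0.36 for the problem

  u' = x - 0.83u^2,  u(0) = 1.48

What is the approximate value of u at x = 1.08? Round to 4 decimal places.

Euler: u_{n+1} = u_n + h·f(x_n, u_n).
x=0.000000, u=1.480000: f=-1.818032 → u ← 1.480000 + 0.36·(-1.818032) = 0.825508
x=0.360000, u=0.825508: f=-0.205615 → u ← 0.825508 + 0.36·(-0.205615) = 0.751487
x=0.720000, u=0.751487: f=0.251272 → u ← 0.751487 + 0.36·0.251272 = 0.841945
u(1.08) ≈ 0.8419

0.8419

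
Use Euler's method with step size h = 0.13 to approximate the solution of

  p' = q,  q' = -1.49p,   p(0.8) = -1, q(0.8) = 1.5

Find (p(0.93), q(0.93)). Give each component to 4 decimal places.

-0.8050, 1.6937

Euler on (p,q): p_{n+1} = p_n + h·p', q_{n+1} = q_n + h·q'.
0.800000: (-1.000000, 1.500000); f=(1.500000, 1.490000) → (-0.805000, 1.693700)
(p(0.93), q(0.93)) ≈ (-0.8050, 1.6937)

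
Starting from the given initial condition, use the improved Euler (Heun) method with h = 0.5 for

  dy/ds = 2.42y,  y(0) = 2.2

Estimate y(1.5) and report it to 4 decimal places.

Heun: k1 = f(s_n, y_n); k2 = f(s_n + h, y_n + h·k1); y_{n+1} = y_n + (h/2)·(k1 + k2).
s=0.000000, y=2.200000:
  k1 = f(0.000000, 2.200000) = 5.324000
  k2 = f(0.500000, 4.862000) = 11.766040
  y ← 2.200000 + (0.5/2)·(5.324000 + 11.766040) = 6.472510
s=0.500000, y=6.472510:
  k1 = f(0.500000, 6.472510) = 15.663474
  k2 = f(1.000000, 14.304247) = 34.616278
  y ← 6.472510 + (0.5/2)·(15.663474 + 34.616278) = 19.042448
s=1.000000, y=19.042448:
  k1 = f(1.000000, 19.042448) = 46.082724
  k2 = f(1.500000, 42.083810) = 101.842821
  y ← 19.042448 + (0.5/2)·(46.082724 + 101.842821) = 56.023834
y(1.5) ≈ 56.0238

56.0238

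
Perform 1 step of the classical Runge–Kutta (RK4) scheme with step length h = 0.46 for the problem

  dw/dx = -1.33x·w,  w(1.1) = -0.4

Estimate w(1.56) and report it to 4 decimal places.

-0.1781

RK4: k1 = f(x_n, w_n); k2 = f(x_n + h/2, w_n + (h/2)·k1); k3 = f(x_n + h/2, w_n + (h/2)·k2); k4 = f(x_n + h, w_n + h·k3); w_{n+1} = w_n + (h/6)·(k1 + 2k2 + 2k3 + k4).
x=1.100000, w=-0.400000:
  k1 = f(1.100000, -0.400000) = 0.585200
  k2 = f(1.330000, -0.265404) = 0.469473
  k3 = f(1.330000, -0.292021) = 0.516556
  k4 = f(1.560000, -0.162384) = 0.336915
  w ← -0.400000 + (0.46/6)·(k1 + 2k2 + 2k3 + k4) = -0.178113
w(1.56) ≈ -0.1781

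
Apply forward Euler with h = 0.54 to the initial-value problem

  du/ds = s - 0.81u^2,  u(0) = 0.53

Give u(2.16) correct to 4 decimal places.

Euler: u_{n+1} = u_n + h·f(s_n, u_n).
s=0.000000, u=0.530000: f=-0.227529 → u ← 0.530000 + 0.54·(-0.227529) = 0.407134
s=0.540000, u=0.407134: f=0.405736 → u ← 0.407134 + 0.54·0.405736 = 0.626232
s=1.080000, u=0.626232: f=0.762345 → u ← 0.626232 + 0.54·0.762345 = 1.037898
s=1.620000, u=1.037898: f=0.747442 → u ← 1.037898 + 0.54·0.747442 = 1.441517
u(2.16) ≈ 1.4415

1.4415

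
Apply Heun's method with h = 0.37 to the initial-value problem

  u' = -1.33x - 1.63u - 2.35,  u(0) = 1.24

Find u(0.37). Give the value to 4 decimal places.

0.0193

Heun: k1 = f(x_n, u_n); k2 = f(x_n + h, u_n + h·k1); u_{n+1} = u_n + (h/2)·(k1 + k2).
x=0.000000, u=1.240000:
  k1 = f(0.000000, 1.240000) = -4.371200
  k2 = f(0.370000, -0.377344) = -2.227029
  u ← 1.240000 + (0.37/2)·(-4.371200 + (-2.227029)) = 0.019328
u(0.37) ≈ 0.0193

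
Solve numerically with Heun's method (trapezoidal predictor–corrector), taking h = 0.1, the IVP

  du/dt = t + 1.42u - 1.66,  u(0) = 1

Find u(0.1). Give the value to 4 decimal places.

0.9793

Heun: k1 = f(t_n, u_n); k2 = f(t_n + h, u_n + h·k1); u_{n+1} = u_n + (h/2)·(k1 + k2).
t=0.000000, u=1.000000:
  k1 = f(0.000000, 1.000000) = -0.240000
  k2 = f(0.100000, 0.976000) = -0.174080
  u ← 1.000000 + (0.1/2)·(-0.240000 + (-0.174080)) = 0.979296
u(0.1) ≈ 0.9793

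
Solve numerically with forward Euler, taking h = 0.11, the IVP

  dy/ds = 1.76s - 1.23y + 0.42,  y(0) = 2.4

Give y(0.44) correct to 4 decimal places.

Euler: y_{n+1} = y_n + h·f(s_n, y_n).
s=0.000000, y=2.400000: f=-2.532000 → y ← 2.400000 + 0.11·(-2.532000) = 2.121480
s=0.110000, y=2.121480: f=-1.995820 → y ← 2.121480 + 0.11·(-1.995820) = 1.901940
s=0.220000, y=1.901940: f=-1.532186 → y ← 1.901940 + 0.11·(-1.532186) = 1.733399
s=0.330000, y=1.733399: f=-1.131281 → y ← 1.733399 + 0.11·(-1.131281) = 1.608958
y(0.44) ≈ 1.6090

1.6090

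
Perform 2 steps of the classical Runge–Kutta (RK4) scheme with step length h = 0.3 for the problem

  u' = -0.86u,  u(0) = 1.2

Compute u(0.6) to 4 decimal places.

0.7163

RK4: k1 = f(s_n, u_n); k2 = f(s_n + h/2, u_n + (h/2)·k1); k3 = f(s_n + h/2, u_n + (h/2)·k2); k4 = f(s_n + h, u_n + h·k3); u_{n+1} = u_n + (h/6)·(k1 + 2k2 + 2k3 + k4).
s=0.000000, u=1.200000:
  k1 = f(0.000000, 1.200000) = -1.032000
  k2 = f(0.150000, 1.045200) = -0.898872
  k3 = f(0.150000, 1.065169) = -0.916046
  k4 = f(0.300000, 0.925186) = -0.795660
  u ← 1.200000 + (0.3/6)·(k1 + 2k2 + 2k3 + k4) = 0.927125
s=0.300000, u=0.927125:
  k1 = f(0.300000, 0.927125) = -0.797328
  k2 = f(0.450000, 0.807526) = -0.694472
  k3 = f(0.450000, 0.822954) = -0.707741
  k4 = f(0.600000, 0.714803) = -0.614731
  u ← 0.927125 + (0.3/6)·(k1 + 2k2 + 2k3 + k4) = 0.716301
u(0.6) ≈ 0.7163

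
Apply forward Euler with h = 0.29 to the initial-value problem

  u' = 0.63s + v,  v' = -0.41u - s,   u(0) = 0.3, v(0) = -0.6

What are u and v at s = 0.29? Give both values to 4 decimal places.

0.1260, -0.6357

Euler on (u,v): u_{n+1} = u_n + h·u', v_{n+1} = v_n + h·v'.
0.000000: (0.300000, -0.600000); f=(-0.600000, -0.123000) → (0.126000, -0.635670)
(u(0.29), v(0.29)) ≈ (0.1260, -0.6357)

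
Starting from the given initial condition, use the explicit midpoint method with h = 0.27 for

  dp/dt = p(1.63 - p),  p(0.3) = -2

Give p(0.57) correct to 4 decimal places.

Midpoint: k1 = f(t_n, p_n); k2 = f(t_n + h/2, p_n + (h/2)·k1); p_{n+1} = p_n + h·k2.
t=0.300000, p=-2.000000:
  k1 = f(0.300000, -2.000000) = -7.260000
  k2 = f(0.435000, -2.980100) = -13.738559
  p ← -2.000000 + 0.27·(-13.738559) = -5.709411
p(0.57) ≈ -5.7094

-5.7094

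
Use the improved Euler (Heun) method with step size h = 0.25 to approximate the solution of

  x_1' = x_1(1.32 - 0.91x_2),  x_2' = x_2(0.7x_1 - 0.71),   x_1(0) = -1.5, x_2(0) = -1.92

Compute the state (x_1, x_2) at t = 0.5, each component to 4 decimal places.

-4.6149, -0.5825

Heun on (x_1,x_2): k1 = f(t_n, state_n); k2 = f(t_n + h, state_n + h·k1); state_{n+1} = state_n + (h/2)·(k1 + k2).
0.000000: (-1.500000, -1.920000)
  k1 = (-4.600800, 3.379200)
  predictor → (-2.650200, -1.075200)
  k2 = (-6.091304, 2.758039)
  → (-2.836513, -1.152845)
0.250000: (-2.836513, -1.152845)
  k1 = (-6.719952, 3.107562)
  predictor → (-4.516501, -0.375955)
  k2 = (-7.506961, 1.455527)
  → (-4.614877, -0.582459)
(x_1(0.5), x_2(0.5)) ≈ (-4.6149, -0.5825)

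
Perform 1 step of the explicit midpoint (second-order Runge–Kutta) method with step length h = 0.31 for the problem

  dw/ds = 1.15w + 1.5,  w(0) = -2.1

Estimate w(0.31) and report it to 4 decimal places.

Midpoint: k1 = f(s_n, w_n); k2 = f(s_n + h/2, w_n + (h/2)·k1); w_{n+1} = w_n + h·k2.
s=0.000000, w=-2.100000:
  k1 = f(0.000000, -2.100000) = -0.915000
  k2 = f(0.155000, -2.241825) = -1.078099
  w ← -2.100000 + 0.31·(-1.078099) = -2.434211
w(0.31) ≈ -2.4342

-2.4342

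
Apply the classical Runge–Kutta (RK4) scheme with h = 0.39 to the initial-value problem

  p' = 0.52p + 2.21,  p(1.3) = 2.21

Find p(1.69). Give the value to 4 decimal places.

RK4: k1 = f(x_n, p_n); k2 = f(x_n + h/2, p_n + (h/2)·k1); k3 = f(x_n + h/2, p_n + (h/2)·k2); k4 = f(x_n + h, p_n + h·k3); p_{n+1} = p_n + (h/6)·(k1 + 2k2 + 2k3 + k4).
x=1.300000, p=2.210000:
  k1 = f(1.300000, 2.210000) = 3.359200
  k2 = f(1.495000, 2.865044) = 3.699823
  k3 = f(1.495000, 2.931465) = 3.734362
  k4 = f(1.690000, 3.666401) = 4.116529
  p ← 2.210000 + (0.39/6)·(k1 + 2k2 + 2k3 + k4) = 3.662366
p(1.69) ≈ 3.6624

3.6624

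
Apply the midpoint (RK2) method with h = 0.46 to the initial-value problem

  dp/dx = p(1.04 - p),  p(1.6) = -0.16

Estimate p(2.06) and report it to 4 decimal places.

Midpoint: k1 = f(x_n, p_n); k2 = f(x_n + h/2, p_n + (h/2)·k1); p_{n+1} = p_n + h·k2.
x=1.600000, p=-0.160000:
  k1 = f(1.600000, -0.160000) = -0.192000
  k2 = f(1.830000, -0.204160) = -0.254008
  p ← -0.160000 + 0.46·(-0.254008) = -0.276844
p(2.06) ≈ -0.2768

-0.2768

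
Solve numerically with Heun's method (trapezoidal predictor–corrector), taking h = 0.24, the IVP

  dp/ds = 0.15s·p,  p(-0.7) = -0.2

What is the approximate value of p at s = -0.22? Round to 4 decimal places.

Heun: k1 = f(s_n, p_n); k2 = f(s_n + h, p_n + h·k1); p_{n+1} = p_n + (h/2)·(k1 + k2).
s=-0.700000, p=-0.200000:
  k1 = f(-0.700000, -0.200000) = 0.021000
  k2 = f(-0.460000, -0.194960) = 0.013452
  p ← -0.200000 + (0.24/2)·(0.021000 + 0.013452) = -0.195866
s=-0.460000, p=-0.195866:
  k1 = f(-0.460000, -0.195866) = 0.013515
  k2 = f(-0.220000, -0.192622) = 0.006357
  p ← -0.195866 + (0.24/2)·(0.013515 + 0.006357) = -0.193481
p(-0.22) ≈ -0.1935

-0.1935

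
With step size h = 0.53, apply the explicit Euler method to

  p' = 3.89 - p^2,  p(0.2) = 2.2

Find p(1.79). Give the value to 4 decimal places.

Euler: p_{n+1} = p_n + h·f(t_n, p_n).
t=0.200000, p=2.200000: f=-0.950000 → p ← 2.200000 + 0.53·(-0.950000) = 1.696500
t=0.730000, p=1.696500: f=1.011888 → p ← 1.696500 + 0.53·1.011888 = 2.232801
t=1.260000, p=2.232801: f=-1.095398 → p ← 2.232801 + 0.53·(-1.095398) = 1.652240
p(1.79) ≈ 1.6522

1.6522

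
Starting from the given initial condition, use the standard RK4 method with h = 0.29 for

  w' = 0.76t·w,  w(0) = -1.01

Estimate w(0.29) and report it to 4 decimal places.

RK4: k1 = f(t_n, w_n); k2 = f(t_n + h/2, w_n + (h/2)·k1); k3 = f(t_n + h/2, w_n + (h/2)·k2); k4 = f(t_n + h, w_n + h·k3); w_{n+1} = w_n + (h/6)·(k1 + 2k2 + 2k3 + k4).
t=0.000000, w=-1.010000:
  k1 = f(0.000000, -1.010000) = 0.000000
  k2 = f(0.145000, -1.010000) = -0.111302
  k3 = f(0.145000, -1.026139) = -0.113080
  k4 = f(0.290000, -1.042793) = -0.229832
  w ← -1.010000 + (0.29/6)·(k1 + 2k2 + 2k3 + k4) = -1.042799
w(0.29) ≈ -1.0428

-1.0428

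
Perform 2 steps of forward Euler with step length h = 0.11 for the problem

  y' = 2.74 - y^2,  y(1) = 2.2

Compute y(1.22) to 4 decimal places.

1.8439

Euler: y_{n+1} = y_n + h·f(x_n, y_n).
x=1.000000, y=2.200000: f=-2.100000 → y ← 2.200000 + 0.11·(-2.100000) = 1.969000
x=1.110000, y=1.969000: f=-1.136961 → y ← 1.969000 + 0.11·(-1.136961) = 1.843934
y(1.22) ≈ 1.8439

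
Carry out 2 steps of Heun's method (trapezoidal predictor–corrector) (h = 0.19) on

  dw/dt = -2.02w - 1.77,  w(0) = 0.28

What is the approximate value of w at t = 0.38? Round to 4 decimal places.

-0.3260

Heun: k1 = f(t_n, w_n); k2 = f(t_n + h, w_n + h·k1); w_{n+1} = w_n + (h/2)·(k1 + k2).
t=0.000000, w=0.280000:
  k1 = f(0.000000, 0.280000) = -2.335600
  k2 = f(0.190000, -0.163764) = -1.439197
  w ← 0.280000 + (0.19/2)·(-2.335600 + (-1.439197)) = -0.078606
t=0.190000, w=-0.078606:
  k1 = f(0.190000, -0.078606) = -1.611217
  k2 = f(0.380000, -0.384737) = -0.992832
  w ← -0.078606 + (0.19/2)·(-1.611217 + (-0.992832)) = -0.325990
w(0.38) ≈ -0.3260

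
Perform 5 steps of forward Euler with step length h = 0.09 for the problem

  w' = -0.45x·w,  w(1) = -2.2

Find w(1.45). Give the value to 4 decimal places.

Euler: w_{n+1} = w_n + h·f(x_n, w_n).
x=1.000000, w=-2.200000: f=0.990000 → w ← -2.200000 + 0.09·0.990000 = -2.110900
x=1.090000, w=-2.110900: f=1.035396 → w ← -2.110900 + 0.09·1.035396 = -2.017714
x=1.180000, w=-2.017714: f=1.071406 → w ← -2.017714 + 0.09·1.071406 = -1.921288
x=1.270000, w=-1.921288: f=1.098016 → w ← -1.921288 + 0.09·1.098016 = -1.822466
x=1.360000, w=-1.822466: f=1.115349 → w ← -1.822466 + 0.09·1.115349 = -1.722085
w(1.45) ≈ -1.7221

-1.7221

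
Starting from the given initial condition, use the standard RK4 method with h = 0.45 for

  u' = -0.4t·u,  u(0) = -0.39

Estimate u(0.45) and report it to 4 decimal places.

-0.3745

RK4: k1 = f(t_n, u_n); k2 = f(t_n + h/2, u_n + (h/2)·k1); k3 = f(t_n + h/2, u_n + (h/2)·k2); k4 = f(t_n + h, u_n + h·k3); u_{n+1} = u_n + (h/6)·(k1 + 2k2 + 2k3 + k4).
t=0.000000, u=-0.390000:
  k1 = f(0.000000, -0.390000) = 0.000000
  k2 = f(0.225000, -0.390000) = 0.035100
  k3 = f(0.225000, -0.382103) = 0.034389
  k4 = f(0.450000, -0.374525) = 0.067414
  u ← -0.390000 + (0.45/6)·(k1 + 2k2 + 2k3 + k4) = -0.374521
u(0.45) ≈ -0.3745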